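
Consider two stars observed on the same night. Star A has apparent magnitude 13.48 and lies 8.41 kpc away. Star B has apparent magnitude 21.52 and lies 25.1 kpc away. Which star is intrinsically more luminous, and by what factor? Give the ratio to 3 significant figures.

Star A is more luminous, by a factor of 185.

Star A: d = 8.41 kpc = 8410 pc
Star A: M = m − 5 log₁₀ d + 5 = 13.48 − 5·3.9248 + 5 = -1.144
Star B: d = 25.1 kpc = 25100 pc
Star B: M = m − 5 log₁₀ d + 5 = 21.52 − 5·4.3997 + 5 = 4.522
ΔM = M_A − M_B = -1.144 − (4.522) = -5.666; smaller M is more luminous → Star A.
L ratio = 10^(0.4 |ΔM|) = 10^2.266 = 184.6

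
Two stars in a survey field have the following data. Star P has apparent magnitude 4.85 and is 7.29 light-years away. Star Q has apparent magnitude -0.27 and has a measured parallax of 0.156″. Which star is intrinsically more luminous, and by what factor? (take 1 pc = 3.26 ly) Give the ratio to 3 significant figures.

Star Q is more luminous, by a factor of 918.

Star P: d = 7.29 ly / 3.26 = 2.236 pc
Star P: M = m − 5 log₁₀ d + 5 = 4.85 − 5·0.3495 + 5 = 8.102
Star Q: d = 1/p = 1/0.156″ = 6.410 pc
Star Q: M = m − 5 log₁₀ d + 5 = -0.27 − 5·0.8069 + 5 = 0.696
ΔM = M_P − M_Q = 8.102 − (0.696) = 7.407; smaller M is more luminous → Star Q.
L ratio = 10^(0.4 |ΔM|) = 10^2.963 = 917.8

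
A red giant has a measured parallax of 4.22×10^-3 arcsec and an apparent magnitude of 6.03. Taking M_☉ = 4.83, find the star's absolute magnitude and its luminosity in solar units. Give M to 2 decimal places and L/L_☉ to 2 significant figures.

M ≈ -0.84; L/L_☉ ≈ 190

d = 1/p = 1/4.22×10^-3″ = 237.0 pc
M = m − 5 log₁₀ d + 5 = 6.03 − 5·2.3747 + 5 = -0.843
M − M_☉ = -0.843 − 4.83 = -5.673
L/L_☉ = 10^(−0.4 × -5.673) = 185.9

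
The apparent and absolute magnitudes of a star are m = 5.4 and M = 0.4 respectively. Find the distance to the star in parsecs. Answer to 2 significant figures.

d ≈ 100 pc

Distance modulus: m − M = 5.4 − (0.4) = 5.000
m − M = 5 log₁₀ d − 5
log₁₀ d = (m − M)/5 + 1 = 2.0000
d = 10^2.0000 = 100.0 pc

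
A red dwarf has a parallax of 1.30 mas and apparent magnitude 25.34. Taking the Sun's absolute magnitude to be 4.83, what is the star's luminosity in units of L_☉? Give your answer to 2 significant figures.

L/L_☉ ≈ 3.7×10^-5

d = 1/p = 1000/1.30 mas = 769.2 pc
M = m − 5 log₁₀ d + 5 = 25.34 − 5·2.8861 + 5 = 15.910
M − M_☉ = 15.910 − 4.83 = 11.080
L/L_☉ = 10^(−0.4 × 11.080) = 3.699×10^-5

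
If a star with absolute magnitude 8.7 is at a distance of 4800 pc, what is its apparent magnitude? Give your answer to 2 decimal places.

m = M + 5 log₁₀ d − 5 = 8.7 + 5·3.6812 − 5 = 22.106

m ≈ 22.11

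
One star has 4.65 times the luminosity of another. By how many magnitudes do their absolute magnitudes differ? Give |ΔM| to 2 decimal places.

|ΔM| ≈ 1.67

Pogson: ΔM = −2.5 log₁₀(ratio) = −2.5 log₁₀(4.65) = −2.5 × 0.6675 = -1.669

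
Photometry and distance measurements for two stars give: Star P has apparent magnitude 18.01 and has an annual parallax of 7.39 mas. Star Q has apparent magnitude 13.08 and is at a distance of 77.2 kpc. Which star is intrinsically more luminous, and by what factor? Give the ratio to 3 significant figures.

Star Q is more luminous, by a factor of 3.05×10^7.

Star P: p = 7.39 mas = 7.39×10^-3″ → d = 1/p = 135.3 pc
Star P: M = m − 5 log₁₀ d + 5 = 18.01 − 5·2.1314 + 5 = 12.353
Star Q: d = 77.2 kpc = 77200 pc
Star Q: M = m − 5 log₁₀ d + 5 = 13.08 − 5·4.8876 + 5 = -6.358
ΔM = M_P − M_Q = 12.353 − (-6.358) = 18.711; smaller M is more luminous → Star Q.
L ratio = 10^(0.4 |ΔM|) = 10^7.485 = 3.052×10^7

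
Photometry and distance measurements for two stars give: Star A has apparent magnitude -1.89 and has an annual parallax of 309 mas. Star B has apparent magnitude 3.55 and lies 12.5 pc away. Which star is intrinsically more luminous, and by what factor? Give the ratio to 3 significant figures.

Star A is more luminous, by a factor of 10.1.

Star A: p = 309 mas = 0.309″ → d = 1/p = 3.236 pc
Star A: M = m − 5 log₁₀ d + 5 = -1.89 − 5·0.5100 + 5 = 0.560
Star B: M = m − 5 log₁₀ d + 5 = 3.55 − 5·1.0969 + 5 = 3.065
ΔM = M_A − M_B = 0.560 − (3.065) = -2.506; smaller M is more luminous → Star A.
L ratio = 10^(0.4 |ΔM|) = 10^1.002 = 10.05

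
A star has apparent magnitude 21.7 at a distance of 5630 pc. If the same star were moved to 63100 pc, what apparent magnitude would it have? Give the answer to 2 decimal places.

Flux ∝ 1/d², so Δm = 5 log₁₀(d₂/d₁) = 5 log₁₀(63100/5630) = 5.248
m₂ = m₁ + Δm = 21.7 + (5.248) = 26.948

m ≈ 26.95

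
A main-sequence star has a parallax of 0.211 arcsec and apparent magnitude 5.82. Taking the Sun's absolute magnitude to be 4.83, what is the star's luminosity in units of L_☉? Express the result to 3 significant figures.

L/L_☉ ≈ 0.0902

d = 1/p = 1/0.211″ = 4.739 pc
M = m − 5 log₁₀ d + 5 = 5.82 − 5·0.6757 + 5 = 7.441
M − M_☉ = 7.441 − 4.83 = 2.611
L/L_☉ = 10^(−0.4 × 2.611) = 0.09025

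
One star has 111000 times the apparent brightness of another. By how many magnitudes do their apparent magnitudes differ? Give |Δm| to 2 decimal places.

|Δm| ≈ 12.61

Pogson: Δm = −2.5 log₁₀(ratio) = −2.5 log₁₀(111000) = −2.5 × 5.0453 = -12.613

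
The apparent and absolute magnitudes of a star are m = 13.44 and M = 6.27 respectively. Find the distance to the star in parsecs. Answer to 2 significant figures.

d ≈ 270 pc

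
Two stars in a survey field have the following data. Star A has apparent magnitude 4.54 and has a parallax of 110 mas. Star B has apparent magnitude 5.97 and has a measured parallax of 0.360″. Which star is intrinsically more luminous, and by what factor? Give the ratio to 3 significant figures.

Star A: p = 110 mas = 0.110″ → d = 1/p = 9.091 pc
Star A: M = m − 5 log₁₀ d + 5 = 4.54 − 5·0.9586 + 5 = 4.747
Star B: d = 1/p = 1/0.360″ = 2.778 pc
Star B: M = m − 5 log₁₀ d + 5 = 5.97 − 5·0.4437 + 5 = 8.752
ΔM = M_A − M_B = 4.747 − (8.752) = -4.005; smaller M is more luminous → Star A.
L ratio = 10^(0.4 |ΔM|) = 10^1.602 = 39.98

Star A is more luminous, by a factor of 40.0.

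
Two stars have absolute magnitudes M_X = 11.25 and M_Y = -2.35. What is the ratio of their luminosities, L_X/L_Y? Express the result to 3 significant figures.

ΔM = M_X − M_Y = 13.60
L_X/L_Y = 10^(−0.4 ΔM) = 10^-5.440 = 3.631×10^-6

L_X/L_Y ≈ 3.63×10^-6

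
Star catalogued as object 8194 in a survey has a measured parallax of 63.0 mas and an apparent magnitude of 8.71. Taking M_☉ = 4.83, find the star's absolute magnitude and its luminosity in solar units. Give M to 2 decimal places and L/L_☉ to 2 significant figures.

M ≈ 7.71; L/L_☉ ≈ 0.071

d = 1/p = 1000/63.0 mas = 15.87 pc
M = m − 5 log₁₀ d + 5 = 8.71 − 5·1.2007 + 5 = 7.707
M − M_☉ = 7.707 − 4.83 = 2.877
L/L_☉ = 10^(−0.4 × 2.877) = 0.07068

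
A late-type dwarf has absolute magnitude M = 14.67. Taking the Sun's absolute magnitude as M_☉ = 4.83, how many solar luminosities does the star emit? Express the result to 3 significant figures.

L/L_☉ ≈ 1.16×10^-4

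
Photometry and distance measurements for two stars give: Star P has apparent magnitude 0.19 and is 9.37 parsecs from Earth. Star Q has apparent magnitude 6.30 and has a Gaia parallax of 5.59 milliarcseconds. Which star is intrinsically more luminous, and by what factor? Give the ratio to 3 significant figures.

Star Q is more luminous, by a factor of 1.31.

Star P: M = m − 5 log₁₀ d + 5 = 0.19 − 5·0.9717 + 5 = 0.331
Star Q: p = 5.59 mas = 5.59×10^-3″ → d = 1/p = 178.9 pc
Star Q: M = m − 5 log₁₀ d + 5 = 6.30 − 5·2.2526 + 5 = 0.037
ΔM = M_P − M_Q = 0.331 − (0.037) = 0.294; smaller M is more luminous → Star Q.
L ratio = 10^(0.4 |ΔM|) = 10^0.118 = 1.311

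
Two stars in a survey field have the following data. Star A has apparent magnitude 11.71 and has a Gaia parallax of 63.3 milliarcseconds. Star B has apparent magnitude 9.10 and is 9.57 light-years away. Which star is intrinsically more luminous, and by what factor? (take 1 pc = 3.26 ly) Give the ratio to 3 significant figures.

Star A: p = 63.3 mas = 0.0633″ → d = 1/p = 15.80 pc
Star A: M = m − 5 log₁₀ d + 5 = 11.71 − 5·1.1986 + 5 = 10.717
Star B: d = 9.57 ly / 3.26 = 2.936 pc
Star B: M = m − 5 log₁₀ d + 5 = 9.10 − 5·0.4677 + 5 = 11.762
ΔM = M_A − M_B = 10.717 − (11.762) = -1.045; smaller M is more luminous → Star A.
L ratio = 10^(0.4 |ΔM|) = 10^0.418 = 2.617

Star A is more luminous, by a factor of 2.62.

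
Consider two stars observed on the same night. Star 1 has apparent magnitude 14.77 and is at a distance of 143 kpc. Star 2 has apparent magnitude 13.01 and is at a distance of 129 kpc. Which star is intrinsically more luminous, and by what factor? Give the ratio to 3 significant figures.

Star 2 is more luminous, by a factor of 4.12.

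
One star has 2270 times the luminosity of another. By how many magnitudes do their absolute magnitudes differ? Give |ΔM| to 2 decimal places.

Pogson: ΔM = −2.5 log₁₀(ratio) = −2.5 log₁₀(2270) = −2.5 × 3.3560 = -8.390

|ΔM| ≈ 8.39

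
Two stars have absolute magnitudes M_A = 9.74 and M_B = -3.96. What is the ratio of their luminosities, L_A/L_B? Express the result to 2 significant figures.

ΔM = M_A − M_B = 13.70
L_A/L_B = 10^(−0.4 ΔM) = 10^-5.480 = 3.311×10^-6

L_A/L_B ≈ 3.3×10^-6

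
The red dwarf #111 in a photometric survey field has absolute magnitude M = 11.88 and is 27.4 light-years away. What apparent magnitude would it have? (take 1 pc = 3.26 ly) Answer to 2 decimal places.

d = 27.4 ly / 3.26 = 8.405 pc
m = M + 5 log₁₀ d − 5 = 11.88 + 5·0.9245 − 5 = 11.503

m ≈ 11.50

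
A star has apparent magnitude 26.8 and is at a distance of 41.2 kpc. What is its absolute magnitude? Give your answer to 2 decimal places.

d = 41.2 kpc = 41200 pc
5 log₁₀(d/10 pc) = 5 log₁₀(41200) − 5 = 18.074
M = m − 5 log₁₀(d/10) = 26.8 − 18.074 = 8.726

M ≈ 8.73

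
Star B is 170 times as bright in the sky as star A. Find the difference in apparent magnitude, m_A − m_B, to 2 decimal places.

Pogson: Δm = −2.5 log₁₀(ratio) = −2.5 log₁₀(170) = −2.5 × 2.2304 = -5.576
Star B is brighter so has the smaller magnitude: m_A − m_B is positive.

m_A − m_B ≈ 5.58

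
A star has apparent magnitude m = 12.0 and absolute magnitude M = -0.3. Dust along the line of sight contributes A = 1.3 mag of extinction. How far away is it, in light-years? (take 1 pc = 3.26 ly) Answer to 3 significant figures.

m − M = 5 log₁₀(d/10 pc) + A  ⇒  12.0 − (-0.3) − 1.3 = 5 log₁₀(d/10)
11.000 = 5 log₁₀(d/10)
log₁₀ d = (m − M − A)/5 + 1 = 3.2000
d = 10^3.2000 = 1585 pc
= 5167 ly

d ≈ 5170 ly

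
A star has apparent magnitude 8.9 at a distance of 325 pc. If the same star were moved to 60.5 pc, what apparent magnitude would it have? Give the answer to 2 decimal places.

m ≈ 5.25

Flux ∝ 1/d², so Δm = 5 log₁₀(d₂/d₁) = 5 log₁₀(60.5/325) = -3.651
m₂ = m₁ + Δm = 8.9 + (-3.651) = 5.249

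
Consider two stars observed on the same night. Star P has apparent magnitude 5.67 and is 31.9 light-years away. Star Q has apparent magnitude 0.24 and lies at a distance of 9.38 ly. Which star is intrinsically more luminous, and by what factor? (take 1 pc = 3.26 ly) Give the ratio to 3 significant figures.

Star P: d = 31.9 ly / 3.26 = 9.785 pc
Star P: M = m − 5 log₁₀ d + 5 = 5.67 − 5·0.9906 + 5 = 5.717
Star Q: d = 9.38 ly / 3.26 = 2.877 pc
Star Q: M = m − 5 log₁₀ d + 5 = 0.24 − 5·0.4590 + 5 = 2.945
ΔM = M_P − M_Q = 5.717 − (2.945) = 2.772; smaller M is more luminous → Star Q.
L ratio = 10^(0.4 |ΔM|) = 10^1.109 = 12.85

Star Q is more luminous, by a factor of 12.8.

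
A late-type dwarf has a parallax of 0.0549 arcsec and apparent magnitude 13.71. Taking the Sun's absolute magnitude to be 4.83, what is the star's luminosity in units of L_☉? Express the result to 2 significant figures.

d = 1/p = 1/0.0549″ = 18.21 pc
M = m − 5 log₁₀ d + 5 = 13.71 − 5·1.2604 + 5 = 12.408
M − M_☉ = 12.408 − 4.83 = 7.578
L/L_☉ = 10^(−0.4 × 7.578) = 9.308×10^-4

L/L_☉ ≈ 9.3×10^-4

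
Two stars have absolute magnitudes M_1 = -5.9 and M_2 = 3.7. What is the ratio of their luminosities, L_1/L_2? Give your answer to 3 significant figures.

ΔM = M_1 − M_2 = -9.6
L_1/L_2 = 10^(−0.4 ΔM) = 10^3.840 = 6918

L_1/L_2 ≈ 6920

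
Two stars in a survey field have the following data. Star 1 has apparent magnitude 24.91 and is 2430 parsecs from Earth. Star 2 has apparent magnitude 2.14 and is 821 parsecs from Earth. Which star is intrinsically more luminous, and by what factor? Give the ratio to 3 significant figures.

Star 2 is more luminous, by a factor of 1.46×10^8.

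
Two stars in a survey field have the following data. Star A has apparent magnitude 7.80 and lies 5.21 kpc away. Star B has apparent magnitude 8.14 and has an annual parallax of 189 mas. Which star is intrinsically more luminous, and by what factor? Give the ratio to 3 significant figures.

Star A: d = 5.21 kpc = 5210 pc
Star A: M = m − 5 log₁₀ d + 5 = 7.80 − 5·3.7168 + 5 = -5.784
Star B: p = 189 mas = 0.189″ → d = 1/p = 5.291 pc
Star B: M = m − 5 log₁₀ d + 5 = 8.14 − 5·0.7235 + 5 = 9.522
ΔM = M_A − M_B = -5.784 − (9.522) = -15.306; smaller M is more luminous → Star A.
L ratio = 10^(0.4 |ΔM|) = 10^6.123 = 1.326×10^6

Star A is more luminous, by a factor of 1.33×10^6.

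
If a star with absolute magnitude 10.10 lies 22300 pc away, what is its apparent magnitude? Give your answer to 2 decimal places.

m = M + 5 log₁₀ d − 5 = 10.10 + 5·4.3483 − 5 = 26.842

m ≈ 26.84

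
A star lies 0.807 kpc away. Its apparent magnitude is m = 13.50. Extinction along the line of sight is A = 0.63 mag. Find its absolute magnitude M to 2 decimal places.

d = 0.807 kpc = 807.0 pc
5 log₁₀(d/10 pc) = 5 log₁₀(807.0) − 5 = 9.534
M = m − 5 log₁₀(d/10) − A = 13.50 − 9.534 − 0.63 = 3.336

M ≈ 3.34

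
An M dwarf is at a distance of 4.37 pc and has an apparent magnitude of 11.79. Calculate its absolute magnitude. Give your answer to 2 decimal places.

5 log₁₀(d/10 pc) = 5 log₁₀(4.370) − 5 = -1.798
M = m − 5 log₁₀(d/10) = 11.79 + 1.798 = 13.588

M ≈ 13.59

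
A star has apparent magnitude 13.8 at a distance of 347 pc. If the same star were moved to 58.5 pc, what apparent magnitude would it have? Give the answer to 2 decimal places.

m ≈ 9.93

Flux ∝ 1/d², so Δm = 5 log₁₀(d₂/d₁) = 5 log₁₀(58.5/347) = -3.866
m₂ = m₁ + Δm = 13.8 + (-3.866) = 9.934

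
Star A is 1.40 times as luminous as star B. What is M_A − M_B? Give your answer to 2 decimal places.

Pogson: ΔM = −2.5 log₁₀(ratio) = −2.5 log₁₀(1.40) = −2.5 × 0.1461 = -0.365
Star A is brighter, so it has the smaller magnitude: the difference is negative.

M_A − M_B ≈ -0.37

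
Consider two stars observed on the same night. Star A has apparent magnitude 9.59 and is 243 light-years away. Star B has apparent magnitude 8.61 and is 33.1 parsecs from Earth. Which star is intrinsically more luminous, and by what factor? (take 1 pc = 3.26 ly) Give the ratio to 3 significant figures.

Star A is more luminous, by a factor of 2.06.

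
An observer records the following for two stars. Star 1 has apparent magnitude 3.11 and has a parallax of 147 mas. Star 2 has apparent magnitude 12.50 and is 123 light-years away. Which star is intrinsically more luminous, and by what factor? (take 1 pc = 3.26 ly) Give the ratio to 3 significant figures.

Star 1: p = 147 mas = 0.147″ → d = 1/p = 6.803 pc
Star 1: M = m − 5 log₁₀ d + 5 = 3.11 − 5·0.8327 + 5 = 3.947
Star 2: d = 123 ly / 3.26 = 37.73 pc
Star 2: M = m − 5 log₁₀ d + 5 = 12.50 − 5·1.5767 + 5 = 9.617
ΔM = M_1 − M_2 = 3.947 − (9.617) = -5.670; smaller M is more luminous → Star 1.
L ratio = 10^(0.4 |ΔM|) = 10^2.268 = 185.3

Star 1 is more luminous, by a factor of 185.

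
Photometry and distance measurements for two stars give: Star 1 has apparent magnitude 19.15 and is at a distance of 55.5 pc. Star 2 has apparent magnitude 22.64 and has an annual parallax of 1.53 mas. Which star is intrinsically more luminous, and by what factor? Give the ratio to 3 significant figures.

Star 2 is more luminous, by a factor of 5.57.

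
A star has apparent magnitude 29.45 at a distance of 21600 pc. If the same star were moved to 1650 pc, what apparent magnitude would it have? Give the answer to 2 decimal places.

m ≈ 23.87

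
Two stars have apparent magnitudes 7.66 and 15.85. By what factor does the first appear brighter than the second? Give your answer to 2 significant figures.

1900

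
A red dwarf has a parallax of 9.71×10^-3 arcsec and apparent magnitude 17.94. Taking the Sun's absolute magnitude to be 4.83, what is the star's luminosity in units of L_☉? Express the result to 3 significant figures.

L/L_☉ ≈ 6.05×10^-4

d = 1/p = 1/9.71×10^-3″ = 103.0 pc
M = m − 5 log₁₀ d + 5 = 17.94 − 5·2.0128 + 5 = 12.876
M − M_☉ = 12.876 − 4.83 = 8.046
L/L_☉ = 10^(−0.4 × 8.046) = 6.047×10^-4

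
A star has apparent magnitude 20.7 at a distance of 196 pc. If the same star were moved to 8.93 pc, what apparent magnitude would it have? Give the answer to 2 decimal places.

m ≈ 13.99

Flux ∝ 1/d², so Δm = 5 log₁₀(d₂/d₁) = 5 log₁₀(8.93/196) = -6.707
m₂ = m₁ + Δm = 20.7 + (-6.707) = 13.993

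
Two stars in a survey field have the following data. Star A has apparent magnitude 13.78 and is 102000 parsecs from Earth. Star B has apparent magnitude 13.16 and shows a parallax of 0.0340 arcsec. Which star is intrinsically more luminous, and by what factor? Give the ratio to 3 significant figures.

Star A: M = m − 5 log₁₀ d + 5 = 13.78 − 5·5.0086 + 5 = -6.263
Star B: d = 1/p = 1/0.0340″ = 29.41 pc
Star B: M = m − 5 log₁₀ d + 5 = 13.16 − 5·1.4685 + 5 = 10.817
ΔM = M_A − M_B = -6.263 − (10.817) = -17.080; smaller M is more luminous → Star A.
L ratio = 10^(0.4 |ΔM|) = 10^6.832 = 6.795×10^6

Star A is more luminous, by a factor of 6.79×10^6.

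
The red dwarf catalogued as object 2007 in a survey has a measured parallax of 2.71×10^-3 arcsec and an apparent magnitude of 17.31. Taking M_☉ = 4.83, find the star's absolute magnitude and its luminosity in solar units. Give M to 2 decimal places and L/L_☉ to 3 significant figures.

M ≈ 9.47; L/L_☉ ≈ 0.0139

d = 1/p = 1/2.71×10^-3″ = 369.0 pc
M = m − 5 log₁₀ d + 5 = 17.31 − 5·2.5670 + 5 = 9.475
M − M_☉ = 9.475 − 4.83 = 4.645
L/L_☉ = 10^(−0.4 × 4.645) = 0.01387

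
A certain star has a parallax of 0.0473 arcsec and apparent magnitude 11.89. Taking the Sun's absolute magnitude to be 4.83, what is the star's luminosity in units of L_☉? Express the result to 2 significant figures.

L/L_☉ ≈ 6.7×10^-3

d = 1/p = 1/0.0473″ = 21.14 pc
M = m − 5 log₁₀ d + 5 = 11.89 − 5·1.3251 + 5 = 10.264
M − M_☉ = 10.264 − 4.83 = 5.434
L/L_☉ = 10^(−0.4 × 5.434) = 6.703×10^-3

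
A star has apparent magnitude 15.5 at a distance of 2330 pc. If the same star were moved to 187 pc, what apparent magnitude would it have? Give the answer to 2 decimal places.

m ≈ 10.02

Flux ∝ 1/d², so Δm = 5 log₁₀(d₂/d₁) = 5 log₁₀(187/2330) = -5.478
m₂ = m₁ + Δm = 15.5 + (-5.478) = 10.022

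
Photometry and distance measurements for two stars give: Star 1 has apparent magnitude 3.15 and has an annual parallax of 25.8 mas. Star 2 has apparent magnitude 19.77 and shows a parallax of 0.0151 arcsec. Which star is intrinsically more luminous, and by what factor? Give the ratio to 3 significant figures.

Star 1 is more luminous, by a factor of 1.52×10^6.

Star 1: p = 25.8 mas = 0.0258″ → d = 1/p = 38.76 pc
Star 1: M = m − 5 log₁₀ d + 5 = 3.15 − 5·1.5884 + 5 = 0.208
Star 2: d = 1/p = 1/0.0151″ = 66.23 pc
Star 2: M = m − 5 log₁₀ d + 5 = 19.77 − 5·1.8210 + 5 = 15.665
ΔM = M_1 − M_2 = 0.208 − (15.665) = -15.457; smaller M is more luminous → Star 1.
L ratio = 10^(0.4 |ΔM|) = 10^6.183 = 1.523×10^6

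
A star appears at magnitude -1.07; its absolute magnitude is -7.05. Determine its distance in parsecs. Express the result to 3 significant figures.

d ≈ 157 pc

Distance modulus: m − M = -1.07 − (-7.05) = 5.980
m − M = 5 log₁₀ d − 5
log₁₀ d = (m − M)/5 + 1 = 2.1960
d = 10^2.1960 = 157.0 pc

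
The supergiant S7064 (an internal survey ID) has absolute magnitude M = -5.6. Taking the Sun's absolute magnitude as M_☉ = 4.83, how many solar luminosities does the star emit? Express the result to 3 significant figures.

M − M_☉ = -5.6 − 4.83 = -10.430
L/L_☉ = 10^(−0.4 (M − M_☉)) = 10^4.172 = 14860

L/L_☉ ≈ 14900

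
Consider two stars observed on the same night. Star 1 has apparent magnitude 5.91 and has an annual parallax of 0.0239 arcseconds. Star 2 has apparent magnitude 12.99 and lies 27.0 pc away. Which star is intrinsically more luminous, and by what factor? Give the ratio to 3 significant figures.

Star 1 is more luminous, by a factor of 1630.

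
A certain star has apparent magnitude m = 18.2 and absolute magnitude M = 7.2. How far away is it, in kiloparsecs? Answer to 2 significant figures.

μ = m − M = 11.000
m − M = 5 log₁₀ d − 5
log₁₀ d = (m − M)/5 + 1 = 3.2000
d = 10^3.2000 = 1585 pc
= 1.585 kpc

d ≈ 1.6 kpc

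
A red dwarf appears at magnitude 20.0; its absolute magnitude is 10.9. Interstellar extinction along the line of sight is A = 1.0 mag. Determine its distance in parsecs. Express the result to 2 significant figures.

d ≈ 420 pc

m − M = 5 log₁₀(d/10 pc) + A  ⇒  20.0 − (10.9) − 1.0 = 5 log₁₀(d/10)
8.100 = 5 log₁₀(d/10)
log₁₀ d = (m − M − A)/5 + 1 = 2.6200
d = 10^2.6200 = 416.9 pc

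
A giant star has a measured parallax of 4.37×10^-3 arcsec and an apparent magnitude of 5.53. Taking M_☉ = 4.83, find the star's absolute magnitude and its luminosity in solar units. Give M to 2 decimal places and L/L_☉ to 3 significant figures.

M ≈ -1.27; L/L_☉ ≈ 275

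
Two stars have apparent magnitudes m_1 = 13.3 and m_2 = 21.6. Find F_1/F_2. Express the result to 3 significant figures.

Δm = 13.3 − (21.6) = -8.3
Flux ratio = 10^(−0.4 Δm) = 10^(−0.4 × -8.3) = 10^3.320 = 2089

F_1/F_2 ≈ 2090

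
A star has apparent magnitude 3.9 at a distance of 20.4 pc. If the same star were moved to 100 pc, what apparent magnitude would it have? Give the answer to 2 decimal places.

m ≈ 7.35

Flux ∝ 1/d², so Δm = 5 log₁₀(d₂/d₁) = 5 log₁₀(100/20.4) = 3.452
m₂ = m₁ + Δm = 3.9 + (3.452) = 7.352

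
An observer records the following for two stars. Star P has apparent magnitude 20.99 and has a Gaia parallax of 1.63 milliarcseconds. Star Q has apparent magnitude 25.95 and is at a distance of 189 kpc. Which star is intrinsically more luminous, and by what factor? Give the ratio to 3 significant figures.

Star Q is more luminous, by a factor of 985.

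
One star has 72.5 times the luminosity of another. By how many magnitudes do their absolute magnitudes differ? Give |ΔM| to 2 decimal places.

|ΔM| ≈ 4.65

Pogson: ΔM = −2.5 log₁₀(ratio) = −2.5 log₁₀(72.5) = −2.5 × 1.8603 = -4.651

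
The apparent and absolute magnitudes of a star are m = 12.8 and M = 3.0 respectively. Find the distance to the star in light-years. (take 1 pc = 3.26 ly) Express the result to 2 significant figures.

d ≈ 3000 ly

Distance modulus: m − M = 12.8 − (3.0) = 9.800
m − M = 5 log₁₀ d − 5
log₁₀ d = (m − M)/5 + 1 = 2.9600
d = 10^2.9600 = 912.0 pc
= 2973 ly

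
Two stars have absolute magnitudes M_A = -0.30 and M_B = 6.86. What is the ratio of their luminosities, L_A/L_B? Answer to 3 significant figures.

ΔM = M_A − M_B = -7.16
L_A/L_B = 10^(−0.4 ΔM) = 10^2.864 = 731.1

L_A/L_B ≈ 731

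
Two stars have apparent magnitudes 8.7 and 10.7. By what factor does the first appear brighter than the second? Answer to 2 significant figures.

6.3

Δm = 8.7 − (10.7) = -2.0
Flux ratio = 10^(−0.4 Δm) = 10^(−0.4 × -2.0) = 10^0.800 = 6.310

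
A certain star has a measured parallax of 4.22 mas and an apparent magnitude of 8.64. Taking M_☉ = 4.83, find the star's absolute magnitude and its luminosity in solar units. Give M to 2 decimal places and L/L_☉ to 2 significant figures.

d = 1/p = 1000/4.22 mas = 237.0 pc
M = m − 5 log₁₀ d + 5 = 8.64 − 5·2.3747 + 5 = 1.767
M − M_☉ = 1.767 − 4.83 = -3.063
L/L_☉ = 10^(−0.4 × -3.063) = 16.80

M ≈ 1.77; L/L_☉ ≈ 17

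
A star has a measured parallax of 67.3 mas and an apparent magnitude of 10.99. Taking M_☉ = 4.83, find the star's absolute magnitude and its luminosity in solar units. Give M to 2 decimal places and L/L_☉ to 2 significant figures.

M ≈ 10.13; L/L_☉ ≈ 7.6×10^-3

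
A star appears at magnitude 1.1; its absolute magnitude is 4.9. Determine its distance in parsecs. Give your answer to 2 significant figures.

d ≈ 1.7 pc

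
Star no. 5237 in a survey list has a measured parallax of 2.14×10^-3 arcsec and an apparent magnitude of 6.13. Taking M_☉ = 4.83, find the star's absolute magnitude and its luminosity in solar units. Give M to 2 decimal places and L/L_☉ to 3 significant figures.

d = 1/p = 1/2.14×10^-3″ = 467.3 pc
M = m − 5 log₁₀ d + 5 = 6.13 − 5·2.6696 + 5 = -2.218
M − M_☉ = -2.218 − 4.83 = -7.048
L/L_☉ = 10^(−0.4 × -7.048) = 659.4

M ≈ -2.22; L/L_☉ ≈ 659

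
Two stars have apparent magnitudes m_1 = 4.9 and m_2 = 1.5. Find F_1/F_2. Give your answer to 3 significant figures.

F_1/F_2 ≈ 0.0437

Δm = 4.9 − (1.5) = 3.4
Flux ratio = 10^(−0.4 Δm) = 10^(−0.4 × 3.4) = 10^-1.360 = 0.04365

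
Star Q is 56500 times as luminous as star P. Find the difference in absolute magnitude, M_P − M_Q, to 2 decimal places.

Pogson: ΔM = −2.5 log₁₀(ratio) = −2.5 log₁₀(56500) = −2.5 × 4.7520 = -11.880
Star Q is brighter so has the smaller magnitude: M_P − M_Q is positive.

M_P − M_Q ≈ 11.88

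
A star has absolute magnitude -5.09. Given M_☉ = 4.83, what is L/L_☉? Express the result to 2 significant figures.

M − M_☉ = -5.09 − 4.83 = -9.920
L/L_☉ = 10^(−0.4 (M − M_☉)) = 10^3.968 = 9290

L/L_☉ ≈ 9300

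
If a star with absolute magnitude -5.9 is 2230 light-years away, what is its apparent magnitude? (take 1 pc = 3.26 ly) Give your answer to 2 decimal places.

d = 2230 ly / 3.26 = 684.0 pc
m = M + 5 log₁₀ d − 5 = -5.9 + 5·2.8351 − 5 = 3.275

m ≈ 3.28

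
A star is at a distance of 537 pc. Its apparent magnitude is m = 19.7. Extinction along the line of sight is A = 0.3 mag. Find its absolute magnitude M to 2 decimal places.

M ≈ 10.75

5 log₁₀(d/10 pc) = 5 log₁₀(537.0) − 5 = 8.650
M = m − 5 log₁₀(d/10) − A = 19.7 − 8.650 − 0.3 = 10.750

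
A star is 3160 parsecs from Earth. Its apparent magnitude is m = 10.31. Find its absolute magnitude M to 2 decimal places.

5 log₁₀(d/10 pc) = 5 log₁₀(3160) − 5 = 12.498
M = m − 5 log₁₀(d/10) = 10.31 − 12.498 = -2.188

M ≈ -2.19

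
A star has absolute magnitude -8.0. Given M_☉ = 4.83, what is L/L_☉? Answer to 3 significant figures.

M − M_☉ = -8.0 − 4.83 = -12.830
L/L_☉ = 10^(−0.4 (M − M_☉)) = 10^5.132 = 135500

L/L_☉ ≈ 136000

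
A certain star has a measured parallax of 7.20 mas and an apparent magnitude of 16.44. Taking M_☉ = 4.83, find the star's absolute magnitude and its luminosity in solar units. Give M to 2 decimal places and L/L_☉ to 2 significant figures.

M ≈ 10.73; L/L_☉ ≈ 4.4×10^-3

d = 1/p = 1000/7.20 mas = 138.9 pc
M = m − 5 log₁₀ d + 5 = 16.44 − 5·2.1427 + 5 = 10.727
M − M_☉ = 10.727 − 4.83 = 5.897
L/L_☉ = 10^(−0.4 × 5.897) = 4.379×10^-3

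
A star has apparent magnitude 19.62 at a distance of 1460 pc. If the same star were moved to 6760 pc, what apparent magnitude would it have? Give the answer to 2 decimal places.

Flux ∝ 1/d², so Δm = 5 log₁₀(d₂/d₁) = 5 log₁₀(6760/1460) = 3.328
m₂ = m₁ + Δm = 19.62 + (3.328) = 22.948

m ≈ 22.95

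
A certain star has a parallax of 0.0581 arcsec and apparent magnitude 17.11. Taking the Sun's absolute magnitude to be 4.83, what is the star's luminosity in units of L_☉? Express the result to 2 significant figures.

L/L_☉ ≈ 3.6×10^-5

d = 1/p = 1/0.0581″ = 17.21 pc
M = m − 5 log₁₀ d + 5 = 17.11 − 5·1.2358 + 5 = 15.931
M − M_☉ = 15.931 − 4.83 = 11.101
L/L_☉ = 10^(−0.4 × 11.101) = 3.628×10^-5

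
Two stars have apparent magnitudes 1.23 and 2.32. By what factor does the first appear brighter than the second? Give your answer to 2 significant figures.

2.7

Δm = 1.23 − (2.32) = -1.09
Flux ratio = 10^(−0.4 Δm) = 10^(−0.4 × -1.09) = 10^0.436 = 2.729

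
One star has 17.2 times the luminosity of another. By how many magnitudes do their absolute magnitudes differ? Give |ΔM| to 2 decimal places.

Pogson: ΔM = −2.5 log₁₀(ratio) = −2.5 log₁₀(17.2) = −2.5 × 1.2355 = -3.089

|ΔM| ≈ 3.09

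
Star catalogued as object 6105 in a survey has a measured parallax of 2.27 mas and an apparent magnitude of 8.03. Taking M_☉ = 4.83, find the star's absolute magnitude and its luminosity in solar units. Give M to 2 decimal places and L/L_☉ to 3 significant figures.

M ≈ -0.19; L/L_☉ ≈ 102

d = 1/p = 1000/2.27 mas = 440.5 pc
M = m − 5 log₁₀ d + 5 = 8.03 − 5·2.6440 + 5 = -0.190
M − M_☉ = -0.190 − 4.83 = -5.020
L/L_☉ = 10^(−0.4 × -5.020) = 101.8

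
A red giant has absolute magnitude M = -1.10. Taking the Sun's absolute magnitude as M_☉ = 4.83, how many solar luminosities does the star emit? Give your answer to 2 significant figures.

M − M_☉ = -1.10 − 4.83 = -5.930
L/L_☉ = 10^(−0.4 (M − M_☉)) = 10^2.372 = 235.5

L/L_☉ ≈ 240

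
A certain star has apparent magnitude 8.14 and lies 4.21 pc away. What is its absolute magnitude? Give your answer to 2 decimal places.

M ≈ 10.02

5 log₁₀(d/10 pc) = 5 log₁₀(4.210) − 5 = -1.879
M = m − 5 log₁₀(d/10) = 8.14 + 1.879 = 10.019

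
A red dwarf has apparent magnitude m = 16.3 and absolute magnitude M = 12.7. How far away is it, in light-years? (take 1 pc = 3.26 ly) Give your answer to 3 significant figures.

d ≈ 171 ly

μ = m − M = 3.600
m − M = 5 log₁₀ d − 5
log₁₀ d = (m − M)/5 + 1 = 1.7200
d = 10^1.7200 = 52.48 pc
= 171.1 ly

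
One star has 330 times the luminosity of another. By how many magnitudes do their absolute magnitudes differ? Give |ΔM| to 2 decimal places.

|ΔM| ≈ 6.30

Pogson: ΔM = −2.5 log₁₀(ratio) = −2.5 log₁₀(330) = −2.5 × 2.5185 = -6.296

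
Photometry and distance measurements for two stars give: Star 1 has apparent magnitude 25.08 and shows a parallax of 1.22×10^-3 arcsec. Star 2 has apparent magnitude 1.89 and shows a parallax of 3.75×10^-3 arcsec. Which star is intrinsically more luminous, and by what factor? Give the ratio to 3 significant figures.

Star 2 is more luminous, by a factor of 2.00×10^8.

Star 1: d = 1/p = 1/1.22×10^-3″ = 819.7 pc
Star 1: M = m − 5 log₁₀ d + 5 = 25.08 − 5·2.9136 + 5 = 15.512
Star 2: d = 1/p = 1/3.75×10^-3″ = 266.7 pc
Star 2: M = m − 5 log₁₀ d + 5 = 1.89 − 5·2.4260 + 5 = -5.240
ΔM = M_1 − M_2 = 15.512 − (-5.240) = 20.752; smaller M is more luminous → Star 2.
L ratio = 10^(0.4 |ΔM|) = 10^8.301 = 1.998×10^8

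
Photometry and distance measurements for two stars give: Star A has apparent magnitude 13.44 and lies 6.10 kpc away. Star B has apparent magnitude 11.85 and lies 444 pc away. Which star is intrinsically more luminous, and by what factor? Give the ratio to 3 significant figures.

Star A is more luminous, by a factor of 43.6.

Star A: d = 6.10 kpc = 6100 pc
Star A: M = m − 5 log₁₀ d + 5 = 13.44 − 5·3.7853 + 5 = -0.487
Star B: M = m − 5 log₁₀ d + 5 = 11.85 − 5·2.6474 + 5 = 3.613
ΔM = M_A − M_B = -0.487 − (3.613) = -4.100; smaller M is more luminous → Star A.
L ratio = 10^(0.4 |ΔM|) = 10^1.640 = 43.64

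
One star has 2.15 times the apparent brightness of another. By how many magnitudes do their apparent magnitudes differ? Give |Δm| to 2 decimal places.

|Δm| ≈ 0.83

Pogson: Δm = −2.5 log₁₀(ratio) = −2.5 log₁₀(2.15) = −2.5 × 0.3324 = -0.831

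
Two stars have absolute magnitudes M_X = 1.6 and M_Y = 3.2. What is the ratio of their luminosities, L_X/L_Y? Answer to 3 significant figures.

ΔM = M_X − M_Y = -1.6
L_X/L_Y = 10^(−0.4 ΔM) = 10^0.640 = 4.365

L_X/L_Y ≈ 4.37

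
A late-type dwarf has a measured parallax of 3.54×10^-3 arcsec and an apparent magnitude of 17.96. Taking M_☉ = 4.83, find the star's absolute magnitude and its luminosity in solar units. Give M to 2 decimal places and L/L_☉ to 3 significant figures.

M ≈ 10.71; L/L_☉ ≈ 4.47×10^-3

d = 1/p = 1/3.54×10^-3″ = 282.5 pc
M = m − 5 log₁₀ d + 5 = 17.96 − 5·2.4510 + 5 = 10.705
M − M_☉ = 10.705 − 4.83 = 5.875
L/L_☉ = 10^(−0.4 × 5.875) = 4.467×10^-3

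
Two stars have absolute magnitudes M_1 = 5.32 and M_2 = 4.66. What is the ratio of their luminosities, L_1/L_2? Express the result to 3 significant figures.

L_1/L_2 ≈ 0.545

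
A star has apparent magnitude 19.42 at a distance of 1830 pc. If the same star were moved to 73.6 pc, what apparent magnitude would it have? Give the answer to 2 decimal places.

m ≈ 12.44

Flux ∝ 1/d², so Δm = 5 log₁₀(d₂/d₁) = 5 log₁₀(73.6/1830) = -6.978
m₂ = m₁ + Δm = 19.42 + (-6.978) = 12.442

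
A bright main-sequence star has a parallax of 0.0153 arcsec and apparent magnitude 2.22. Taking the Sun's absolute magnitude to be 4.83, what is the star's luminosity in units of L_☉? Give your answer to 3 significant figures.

d = 1/p = 1/0.0153″ = 65.36 pc
M = m − 5 log₁₀ d + 5 = 2.22 − 5·1.8153 + 5 = -1.857
M − M_☉ = -1.857 − 4.83 = -6.687
L/L_☉ = 10^(−0.4 × -6.687) = 472.7

L/L_☉ ≈ 473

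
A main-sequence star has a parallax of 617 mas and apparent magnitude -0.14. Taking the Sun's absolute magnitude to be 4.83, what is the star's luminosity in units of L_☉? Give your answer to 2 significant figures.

L/L_☉ ≈ 2.6

d = 1/p = 1000/617 mas = 1.621 pc
M = m − 5 log₁₀ d + 5 = -0.14 − 5·0.2097 + 5 = 3.811
M − M_☉ = 3.811 − 4.83 = -1.019
L/L_☉ = 10^(−0.4 × -1.019) = 2.555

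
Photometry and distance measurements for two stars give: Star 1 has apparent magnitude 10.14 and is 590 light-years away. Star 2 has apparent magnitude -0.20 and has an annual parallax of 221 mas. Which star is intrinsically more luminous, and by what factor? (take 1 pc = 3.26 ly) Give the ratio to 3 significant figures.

Star 2 is more luminous, by a factor of 8.55.

Star 1: d = 590 ly / 3.26 = 181.0 pc
Star 1: M = m − 5 log₁₀ d + 5 = 10.14 − 5·2.2576 + 5 = 3.852
Star 2: p = 221 mas = 0.221″ → d = 1/p = 4.525 pc
Star 2: M = m − 5 log₁₀ d + 5 = -0.20 − 5·0.6556 + 5 = 1.522
ΔM = M_1 − M_2 = 3.852 − (1.522) = 2.330; smaller M is more luminous → Star 2.
L ratio = 10^(0.4 |ΔM|) = 10^0.932 = 8.550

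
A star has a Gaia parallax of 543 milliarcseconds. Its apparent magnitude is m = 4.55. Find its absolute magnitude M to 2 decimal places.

M ≈ 8.22

p = 543 mas = 0.543″ → d = 1/p = 1.842 pc
5 log₁₀(d/10 pc) = 5 log₁₀(1.842) − 5 = -3.674
M = m − 5 log₁₀(d/10) = 4.55 + 3.674 = 8.224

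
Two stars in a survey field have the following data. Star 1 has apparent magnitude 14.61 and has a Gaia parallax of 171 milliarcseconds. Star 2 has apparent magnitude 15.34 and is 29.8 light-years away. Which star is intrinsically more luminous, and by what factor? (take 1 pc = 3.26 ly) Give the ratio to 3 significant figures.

Star 1: p = 171 mas = 0.171″ → d = 1/p = 5.848 pc
Star 1: M = m − 5 log₁₀ d + 5 = 14.61 − 5·0.7670 + 5 = 15.775
Star 2: d = 29.8 ly / 3.26 = 9.141 pc
Star 2: M = m − 5 log₁₀ d + 5 = 15.34 − 5·0.9610 + 5 = 15.535
ΔM = M_1 − M_2 = 15.775 − (15.535) = 0.240; smaller M is more luminous → Star 2.
L ratio = 10^(0.4 |ΔM|) = 10^0.096 = 1.247

Star 2 is more luminous, by a factor of 1.25.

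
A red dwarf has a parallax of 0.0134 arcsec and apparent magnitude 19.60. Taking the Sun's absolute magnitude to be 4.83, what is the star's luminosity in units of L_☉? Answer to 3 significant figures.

L/L_☉ ≈ 6.88×10^-5

d = 1/p = 1/0.0134″ = 74.63 pc
M = m − 5 log₁₀ d + 5 = 19.60 − 5·1.8729 + 5 = 15.236
M − M_☉ = 15.236 − 4.83 = 10.406
L/L_☉ = 10^(−0.4 × 10.406) = 6.883×10^-5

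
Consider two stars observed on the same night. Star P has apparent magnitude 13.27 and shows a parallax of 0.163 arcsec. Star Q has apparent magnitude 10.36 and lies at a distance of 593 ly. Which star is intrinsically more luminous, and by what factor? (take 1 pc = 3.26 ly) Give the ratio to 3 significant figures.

Star P: d = 1/p = 1/0.163″ = 6.135 pc
Star P: M = m − 5 log₁₀ d + 5 = 13.27 − 5·0.7878 + 5 = 14.331
Star Q: d = 593 ly / 3.26 = 181.9 pc
Star Q: M = m − 5 log₁₀ d + 5 = 10.36 − 5·2.2598 + 5 = 4.061
ΔM = M_P − M_Q = 14.331 − (4.061) = 10.270; smaller M is more luminous → Star Q.
L ratio = 10^(0.4 |ΔM|) = 10^4.108 = 12820

Star Q is more luminous, by a factor of 12800.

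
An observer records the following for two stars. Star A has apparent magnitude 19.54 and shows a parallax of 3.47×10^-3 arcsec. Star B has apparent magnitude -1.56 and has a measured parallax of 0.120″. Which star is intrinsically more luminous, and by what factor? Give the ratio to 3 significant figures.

Star B is more luminous, by a factor of 230000.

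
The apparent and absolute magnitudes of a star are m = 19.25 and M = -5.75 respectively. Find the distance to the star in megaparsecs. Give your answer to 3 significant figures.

d ≈ 1.00 Mpc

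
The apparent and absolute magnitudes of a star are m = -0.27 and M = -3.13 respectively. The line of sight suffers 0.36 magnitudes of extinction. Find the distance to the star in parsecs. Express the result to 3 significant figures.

m − M = 5 log₁₀(d/10 pc) + A  ⇒  -0.27 − (-3.13) − 0.36 = 5 log₁₀(d/10)
2.500 = 5 log₁₀(d/10)
log₁₀ d = (m − M − A)/5 + 1 = 1.5000
d = 10^1.5000 = 31.62 pc

d ≈ 31.6 pc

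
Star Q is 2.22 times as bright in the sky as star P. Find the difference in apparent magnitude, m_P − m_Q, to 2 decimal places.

m_P − m_Q ≈ 0.87

Pogson: Δm = −2.5 log₁₀(ratio) = −2.5 log₁₀(2.22) = −2.5 × 0.3464 = -0.866
Star Q is brighter so has the smaller magnitude: m_P − m_Q is positive.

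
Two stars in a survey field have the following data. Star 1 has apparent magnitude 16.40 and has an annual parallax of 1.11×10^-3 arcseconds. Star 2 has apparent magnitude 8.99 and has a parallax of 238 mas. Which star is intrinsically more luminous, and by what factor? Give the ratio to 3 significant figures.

Star 1 is more luminous, by a factor of 49.9.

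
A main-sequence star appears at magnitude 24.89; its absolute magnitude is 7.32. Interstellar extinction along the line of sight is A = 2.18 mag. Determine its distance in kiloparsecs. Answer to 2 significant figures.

m − M = 5 log₁₀(d/10 pc) + A  ⇒  24.89 − (7.32) − 2.18 = 5 log₁₀(d/10)
15.390 = 5 log₁₀(d/10)
log₁₀ d = (m − M − A)/5 + 1 = 4.0780
d = 10^4.0780 = 11970 pc
= 11.97 kpc

d ≈ 12 kpc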